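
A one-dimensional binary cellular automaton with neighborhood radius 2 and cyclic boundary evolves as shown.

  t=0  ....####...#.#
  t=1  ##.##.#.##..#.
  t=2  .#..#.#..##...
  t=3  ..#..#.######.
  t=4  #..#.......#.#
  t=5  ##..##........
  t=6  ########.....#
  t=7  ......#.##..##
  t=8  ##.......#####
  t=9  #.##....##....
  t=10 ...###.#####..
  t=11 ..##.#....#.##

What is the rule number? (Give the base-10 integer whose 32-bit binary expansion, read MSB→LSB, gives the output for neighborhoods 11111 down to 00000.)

1663776712

  ##### -> .   bit 31 = 0  t=3,i=9
  ####. -> #   bit 30 = 1  t=0,i=6
  ###.# -> #   bit 29 = 1  t=10,i=5
  ###.. -> .   bit 28 = 0  t=0,i=7
  ##.## -> .   bit 27 = 0  t=1,i=2
  ##.#. -> .   bit 26 = 0  t=1,i=5
  ##..# -> #   bit 25 = 1  t=1,i=10
  ##... -> #   bit 24 = 1  t=0,i=8
  #.### -> .   bit 23 = 0  t=3,i=7
  #.##. -> .   bit 22 = 0  t=1,i=0
  #.#.# -> #   bit 21 = 1  t=1,i=6
  #.#.. -> .   bit 20 = 0  t=0,i=13
  #..## -> #   bit 19 = 1  t=2,i=8
  #..#. -> .   bit 18 = 0  t=1,i=11
  #...# -> #   bit 17 = 1  t=0,i=9
  #.... -> #   bit 16 = 1  t=0,i=1
  .#### -> .   bit 15 = 0  t=0,i=5
  .###. -> .   bit 14 = 0  t=10,i=4
  .##.# -> #   bit 13 = 1  t=1,i=1
  .##.. -> #   bit 12 = 1  t=1,i=9
  .#.## -> .   bit 11 = 0  t=1,i=7
  .#.#. -> #   bit 10 = 1  t=0,i=12
  .#..# -> #   bit 9 = 1  t=2,i=2
  .#... -> #   bit 8 = 1  t=0,i=0
  ..### -> #   bit 7 = 1  t=0,i=4
  ..##. -> #   bit 6 = 1  t=2,i=9
  ..#.# -> .   bit 5 = 0  t=0,i=11
  ..#.. -> .   bit 4 = 0  t=2,i=1
  ...## -> #   bit 3 = 1  t=0,i=3
  ...#. -> .   bit 2 = 0  t=0,i=10
  ....# -> .   bit 1 = 0  t=0,i=2
  ..... -> .   bit 0 = 0  t=4,i=6
  bits 01100011001010110011011111001000 = 1663776712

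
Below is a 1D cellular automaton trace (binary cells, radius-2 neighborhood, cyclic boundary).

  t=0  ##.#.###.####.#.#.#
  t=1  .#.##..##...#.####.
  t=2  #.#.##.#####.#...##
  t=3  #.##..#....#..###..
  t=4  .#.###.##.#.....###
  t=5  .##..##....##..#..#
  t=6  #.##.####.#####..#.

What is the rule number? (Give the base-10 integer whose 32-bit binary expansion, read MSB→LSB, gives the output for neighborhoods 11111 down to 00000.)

  [31] ##### => .  t=2,i=9
  [30] ####. => .  t=0,i=11
  [29] ###.# => #  t=0,i=1
  [28] ###.. => #  t=1,i=17
  [27] ##.## => #  t=0,i=8
  [26] ##.#. => .  t=0,i=2
  [25] ##..# => #  t=1,i=5
  [24] ##... => #  t=1,i=9
  [23] #.### => .  t=0,i=5
  [22] #.##. => .  t=1,i=3
  [21] #.#.# => #  t=0,i=3
  [20] #.#.. => .  t=2,i=13
  [19] #..## => .  t=1,i=6
  [18] #..#. => #  t=1,i=0
  [17] #...# => #  t=1,i=10
  [16] #.... => #  t=3,i=8
  [15] .#### => .  t=0,i=10
  [14] .###. => .  t=0,i=0
  [13] .##.# => .  t=2,i=5
  [12] .##.. => #  t=1,i=4
  [11] .#.## => #  t=0,i=4
  [10] .#.#. => #  t=0,i=15
  [9] .#..# => .  t=3,i=12
  [8] .#... => #  t=2,i=14
  [7] ..### => .  t=2,i=17
  [6] ..##. => #  t=1,i=7
  [5] ..#.# => .  t=1,i=1
  [4] ..#.. => .  t=3,i=6
  [3] ...## => #  t=2,i=16
  [2] ...#. => #  t=1,i=11
  [1] ....# => .  t=3,i=9
  [0] ..... => .  t=4,i=13
  bits 00111011001001110001110101001100 = 992419148

992419148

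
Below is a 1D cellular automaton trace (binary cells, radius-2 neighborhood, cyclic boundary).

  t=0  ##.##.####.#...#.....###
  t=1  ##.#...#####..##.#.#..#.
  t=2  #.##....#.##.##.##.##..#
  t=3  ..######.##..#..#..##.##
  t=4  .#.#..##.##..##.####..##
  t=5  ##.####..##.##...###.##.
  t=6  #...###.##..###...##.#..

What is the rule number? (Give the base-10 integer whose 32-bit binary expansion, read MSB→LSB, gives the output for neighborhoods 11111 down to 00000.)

1970920022

  #####|.  b31=0 t=0,i=23
  ####.|#  b30=1 t=0,i=0
  ###.#|#  b29=1 t=0,i=1
  ###..|#  b28=1 t=1,i=11
  ##.##|.  b27=0 t=0,i=2
  ##.#.|#  b26=1 t=0,i=10
  ##..#|.  b25=0 t=1,i=12
  ##...|#  b24=1 t=2,i=4
  #.###|.  b23=0 t=0,i=6
  #.##.|#  b22=1 t=0,i=3
  #.#.#|#  b21=1 t=1,i=17
  #.#..|#  b20=1 t=0,i=11
  #..##|#  b19=1 t=1,i=13
  #..#.|.  b18=0 t=1,i=21
  #...#|.  b17=0 t=0,i=13
  #....|#  b16=1 t=0,i=17
  .####|#  b15=1 t=0,i=7
  .###.|#  b14=1 t=5,i=18
  .##.#|.  b13=0 t=0,i=4
  .##..|#  b12=1 t=2,i=3
  .#.##|#  b11=1 t=1,i=23
  .#.#.|.  b10=0 t=1,i=18
  .#..#|#  b9=1 t=1,i=20
  .#...|.  b8=0 t=0,i=12
  ..###|.  b7=0 t=0,i=21
  ..##.|#  b6=1 t=1,i=14
  ..#.#|.  b5=0 t=1,i=22
  ..#..|#  b4=1 t=0,i=15
  ...##|.  b3=0 t=0,i=20
  ...#.|#  b2=1 t=0,i=14
  ....#|#  b1=1 t=0,i=19
  .....|.  b0=0 t=0,i=18
  bits 01110101011110011101101001010110 = 1970920022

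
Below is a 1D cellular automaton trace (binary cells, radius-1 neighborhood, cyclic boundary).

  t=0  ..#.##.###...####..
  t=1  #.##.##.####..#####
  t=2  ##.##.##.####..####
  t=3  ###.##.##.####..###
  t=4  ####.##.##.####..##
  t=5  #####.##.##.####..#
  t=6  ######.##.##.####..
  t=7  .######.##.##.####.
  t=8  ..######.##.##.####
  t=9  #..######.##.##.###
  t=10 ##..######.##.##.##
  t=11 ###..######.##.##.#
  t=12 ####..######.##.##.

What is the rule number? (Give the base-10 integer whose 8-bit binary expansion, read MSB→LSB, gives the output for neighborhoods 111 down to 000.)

  ###|#  b7=1 t=0,i=8
  ##.|#  b6=1 t=0,i=5
  #.#|#  b5=1 t=0,i=3
  #..|#  b4=1 t=0,i=10
  .##|.  b3=0 t=0,i=4
  .#.|#  b2=1 t=0,i=2
  ..#|.  b1=0 t=0,i=1
  ...|#  b0=1 t=0,i=0
  bits 11110101 = 245

245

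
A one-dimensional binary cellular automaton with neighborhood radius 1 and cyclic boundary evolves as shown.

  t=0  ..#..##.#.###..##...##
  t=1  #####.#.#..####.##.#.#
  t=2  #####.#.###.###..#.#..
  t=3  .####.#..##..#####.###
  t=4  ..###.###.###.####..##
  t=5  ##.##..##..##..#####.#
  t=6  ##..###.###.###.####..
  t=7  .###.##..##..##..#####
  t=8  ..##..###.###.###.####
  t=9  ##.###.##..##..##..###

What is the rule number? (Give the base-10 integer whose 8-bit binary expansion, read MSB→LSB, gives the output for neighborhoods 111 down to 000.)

214

  ###|#  b7=1 t=0,i=11
  ##.|#  b6=1 t=0,i=6
  #.#|.  b5=0 t=0,i=7
  #..|#  b4=1 t=0,i=0
  .##|.  b3=0 t=0,i=5
  .#.|#  b2=1 t=0,i=2
  ..#|#  b1=1 t=0,i=1
  ...|.  b0=0 t=0,i=18
  bits 11010110 = 214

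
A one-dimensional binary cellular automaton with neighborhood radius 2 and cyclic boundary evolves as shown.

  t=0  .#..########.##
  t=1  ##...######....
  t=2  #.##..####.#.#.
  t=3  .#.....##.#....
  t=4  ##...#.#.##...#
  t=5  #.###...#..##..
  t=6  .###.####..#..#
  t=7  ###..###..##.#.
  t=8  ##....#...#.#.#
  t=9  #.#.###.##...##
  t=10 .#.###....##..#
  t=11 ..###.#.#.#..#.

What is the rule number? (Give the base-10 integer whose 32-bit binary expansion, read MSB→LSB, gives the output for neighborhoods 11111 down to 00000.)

3314993238

  nb #####: next=#  (t=0,i=6, bit31=1)
  nb ####.: next=#  (t=0,i=10, bit30=1)
  nb ###.#: next=.  (t=0,i=11, bit29=0)
  nb ###..: next=.  (t=1,i=10, bit28=0)
  nb ##.##: next=.  (t=0,i=12, bit27=0)
  nb ##.#.: next=#  (t=0,i=0, bit26=1)
  nb ##..#: next=.  (t=2,i=4, bit25=0)
  nb ##...: next=#  (t=1,i=2, bit24=1)
  nb #.###: next=#  (t=5,i=2, bit23=1)
  nb #.##.: next=.  (t=0,i=13, bit22=0)
  nb #.#.#: next=.  (t=2,i=0, bit21=0)
  nb #.#..: next=#  (t=0,i=1, bit20=1)
  nb #..##: next=.  (t=0,i=3, bit19=0)
  nb #..#.: next=#  (t=5,i=14, bit18=1)
  nb #...#: next=#  (t=1,i=3, bit17=1)
  nb #....: next=.  (t=1,i=12, bit16=0)
  nb .####: next=#  (t=0,i=5, bit15=1)
  nb .###.: next=#  (t=4,i=0, bit14=1)
  nb .##.#: next=.  (t=0,i=14, bit13=0)
  nb .##..: next=.  (t=1,i=1, bit12=0)
  nb .#.##: next=#  (t=2,i=1, bit11=1)
  nb .#.#.: next=.  (t=2,i=12, bit10=0)
  nb .#..#: next=.  (t=0,i=2, bit9=0)
  nb .#...: next=.  (t=3,i=2, bit8=0)
  nb ..###: next=.  (t=0,i=4, bit7=0)
  nb ..##.: next=#  (t=1,i=0, bit6=1)
  nb ..#.#: next=.  (t=4,i=5, bit5=0)
  nb ..#..: next=#  (t=3,i=1, bit4=1)
  nb ...##: next=.  (t=1,i=4, bit3=0)
  nb ...#.: next=#  (t=3,i=0, bit2=1)
  nb ....#: next=#  (t=1,i=13, bit1=1)
  nb .....: next=.  (t=3,i=4, bit0=0)
  bits 11000101100101101100100001010110 = 3314993238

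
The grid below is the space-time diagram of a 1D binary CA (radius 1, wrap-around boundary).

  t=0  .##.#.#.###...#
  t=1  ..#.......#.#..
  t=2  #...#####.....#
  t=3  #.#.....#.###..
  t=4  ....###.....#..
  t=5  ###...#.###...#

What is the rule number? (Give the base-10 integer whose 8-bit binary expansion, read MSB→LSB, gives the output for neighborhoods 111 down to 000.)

65

  ### -> .   bit 7 = 0  t=0,i=9
  ##. -> #   bit 6 = 1  t=0,i=2
  #.# -> .   bit 5 = 0  t=0,i=0
  #.. -> .   bit 4 = 0  t=0,i=11
  .## -> .   bit 3 = 0  t=0,i=1
  .#. -> .   bit 2 = 0  t=0,i=4
  ..# -> .   bit 1 = 0  t=0,i=13
  ... -> #   bit 0 = 1  t=0,i=12
  bits 01000001 = 65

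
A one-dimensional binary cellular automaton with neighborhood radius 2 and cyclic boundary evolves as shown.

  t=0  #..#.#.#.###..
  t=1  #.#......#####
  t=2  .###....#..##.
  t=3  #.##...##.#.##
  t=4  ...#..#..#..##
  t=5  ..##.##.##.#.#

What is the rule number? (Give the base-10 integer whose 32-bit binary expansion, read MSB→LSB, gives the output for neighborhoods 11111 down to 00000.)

  [31] ##### => #  t=1,i=11
  [30] ####. => .  t=1,i=13
  [29] ###.# => .  t=1,i=0
  [28] ###.. => #  t=0,i=11
  [27] ##.## => .  t=3,i=1
  [26] ##.#. => #  t=1,i=1
  [25] ##..# => #  t=0,i=12
  [24] ##... => .  t=2,i=4
  [23] #.### => #  t=0,i=9
  [22] #.##. => .  t=3,i=2
  [21] #.#.# => .  t=0,i=5
  [20] #.#.. => #  t=1,i=2
  [19] #..## => #  t=2,i=0
  [18] #..#. => #  t=0,i=2
  [17] #...# => .  t=3,i=5
  [16] #.... => .  t=1,i=4
  [15] .#### => .  t=1,i=10
  [14] .###. => #  t=0,i=10
  [13] .##.# => .  t=3,i=8
  [12] .##.. => #  t=2,i=12
  [11] .#.## => .  t=0,i=8
  [10] .#.#. => .  t=0,i=4
  [9] .#..# => .  t=0,i=1
  [8] .#... => #  t=1,i=3
  [7] ..### => .  t=1,i=9
  [6] ..##. => .  t=2,i=11
  [5] ..#.# => .  t=0,i=3
  [4] ..#.. => #  t=0,i=0
  [3] ...## => #  t=1,i=8
  [2] ...#. => #  t=2,i=7
  [1] ....# => .  t=1,i=7
  [0] ..... => .  t=1,i=5
  bits 10010110100111000101000100011100 = 2526826780

2526826780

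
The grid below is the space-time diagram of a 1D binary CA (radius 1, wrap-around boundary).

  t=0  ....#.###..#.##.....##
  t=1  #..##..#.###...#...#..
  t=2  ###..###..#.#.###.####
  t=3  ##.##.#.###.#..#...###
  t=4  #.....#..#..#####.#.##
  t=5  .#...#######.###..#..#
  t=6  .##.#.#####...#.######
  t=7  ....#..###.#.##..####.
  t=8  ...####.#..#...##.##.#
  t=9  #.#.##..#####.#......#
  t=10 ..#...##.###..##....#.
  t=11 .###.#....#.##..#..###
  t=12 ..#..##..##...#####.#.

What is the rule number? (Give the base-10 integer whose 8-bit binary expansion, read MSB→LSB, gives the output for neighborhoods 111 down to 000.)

  nb ###: next=#  (t=0,i=7, bit7=1)
  nb ##.: next=.  (t=0,i=8, bit6=0)
  nb #.#: next=.  (t=0,i=5, bit5=0)
  nb #..: next=#  (t=0,i=0, bit4=1)
  nb .##: next=.  (t=0,i=6, bit3=0)
  nb .#.: next=#  (t=0,i=4, bit2=1)
  nb ..#: next=#  (t=0,i=3, bit1=1)
  nb ...: next=.  (t=0,i=1, bit0=0)
  bits 10010110 = 150

150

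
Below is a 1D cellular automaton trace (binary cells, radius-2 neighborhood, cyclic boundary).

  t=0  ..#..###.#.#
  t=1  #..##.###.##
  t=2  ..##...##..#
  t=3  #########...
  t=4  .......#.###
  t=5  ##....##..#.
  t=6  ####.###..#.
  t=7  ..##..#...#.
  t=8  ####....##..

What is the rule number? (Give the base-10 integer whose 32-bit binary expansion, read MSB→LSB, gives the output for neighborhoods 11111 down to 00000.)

1700484716

  ##### -> .   bit 31 = 0  t=3,i=2
  ####. -> #   bit 30 = 1  t=3,i=7
  ###.# -> #   bit 29 = 1  t=0,i=7
  ###.. -> .   bit 28 = 0  t=1,i=0
  ##.## -> .   bit 27 = 0  t=1,i=5
  ##.#. -> #   bit 26 = 1  t=0,i=8
  ##..# -> .   bit 25 = 0  t=1,i=1
  ##... -> #   bit 24 = 1  t=2,i=4
  #.### -> .   bit 23 = 0  t=1,i=6
  #.##. -> #   bit 22 = 1  t=5,i=0
  #.#.# -> .   bit 21 = 0  t=0,i=9
  #.#.. -> #   bit 20 = 1  t=0,i=11
  #..## -> #   bit 19 = 1  t=0,i=4
  #..#. -> .   bit 18 = 0  t=0,i=1
  #...# -> #   bit 17 = 1  t=2,i=5
  #.... -> #   bit 16 = 1  t=4,i=1
  .#### -> .   bit 15 = 0  t=3,i=1
  .###. -> #   bit 14 = 1  t=0,i=6
  .##.# -> .   bit 13 = 0  t=1,i=4
  .##.. -> #   bit 12 = 1  t=2,i=3
  .#.## -> .   bit 11 = 0  t=4,i=8
  .#.#. -> #   bit 10 = 1  t=0,i=10
  .#..# -> #   bit 9 = 1  t=0,i=0
  .#... -> .   bit 8 = 0  t=7,i=7
  ..### -> .   bit 7 = 0  t=0,i=5
  ..##. -> #   bit 6 = 1  t=1,i=3
  ..#.# -> #   bit 5 = 1  t=4,i=7
  ..#.. -> .   bit 4 = 0  t=0,i=2
  ...## -> #   bit 3 = 1  t=2,i=6
  ...#. -> #   bit 2 = 1  t=4,i=6
  ....# -> .   bit 1 = 0  t=4,i=5
  ..... -> .   bit 0 = 0  t=4,i=2
  bits 01100101010110110101011001101100 = 1700484716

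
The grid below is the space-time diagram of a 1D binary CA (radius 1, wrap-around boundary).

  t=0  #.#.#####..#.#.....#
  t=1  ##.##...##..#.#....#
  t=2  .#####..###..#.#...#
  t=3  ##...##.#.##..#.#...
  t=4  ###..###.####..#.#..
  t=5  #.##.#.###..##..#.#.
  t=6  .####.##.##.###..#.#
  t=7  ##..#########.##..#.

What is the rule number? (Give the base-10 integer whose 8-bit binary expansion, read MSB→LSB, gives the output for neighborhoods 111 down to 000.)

120

  ### -> .   bit 7 = 0  t=0,i=5
  ##. -> #   bit 6 = 1  t=0,i=0
  #.# -> #   bit 5 = 1  t=0,i=1
  #.. -> #   bit 4 = 1  t=0,i=9
  .## -> #   bit 3 = 1  t=0,i=4
  .#. -> .   bit 2 = 0  t=0,i=2
  ..# -> .   bit 1 = 0  t=0,i=10
  ... -> .   bit 0 = 0  t=0,i=15
  bits 01111000 = 120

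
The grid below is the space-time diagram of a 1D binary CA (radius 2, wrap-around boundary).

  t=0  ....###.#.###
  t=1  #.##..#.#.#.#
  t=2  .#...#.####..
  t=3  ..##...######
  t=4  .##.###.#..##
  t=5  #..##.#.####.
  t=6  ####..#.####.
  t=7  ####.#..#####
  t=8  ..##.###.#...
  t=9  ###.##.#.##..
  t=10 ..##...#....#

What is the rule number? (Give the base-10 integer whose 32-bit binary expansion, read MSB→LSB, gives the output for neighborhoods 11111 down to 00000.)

2042529610

  ##### -> .   bit 31 = 0  t=3,i=9
  ####. -> #   bit 30 = 1  t=2,i=9
  ###.# -> #   bit 29 = 1  t=0,i=6
  ###.. -> #   bit 28 = 1  t=0,i=12
  ##.## -> #   bit 27 = 1  t=1,i=1
  ##.#. -> .   bit 26 = 0  t=0,i=7
  ##..# -> .   bit 25 = 0  t=1,i=4
  ##... -> #   bit 24 = 1  t=0,i=0
  #.### -> #   bit 23 = 1  t=0,i=10
  #.##. -> .   bit 22 = 0  t=1,i=2
  #.#.# -> #   bit 21 = 1  t=0,i=8
  #.#.. -> #   bit 20 = 1  t=4,i=8
  #..## -> #   bit 19 = 1  t=3,i=1
  #..#. -> #   bit 18 = 1  t=1,i=5
  #...# -> #   bit 17 = 1  t=2,i=3
  #.... -> .   bit 16 = 0  t=0,i=1
  .#### -> #   bit 15 = 1  t=2,i=8
  .###. -> .   bit 14 = 0  t=0,i=5
  .##.# -> .   bit 13 = 0  t=1,i=0
  .##.. -> .   bit 12 = 0  t=1,i=3
  .#.## -> .   bit 11 = 0  t=0,i=9
  .#.#. -> #   bit 10 = 1  t=1,i=7
  .#..# -> #   bit 9 = 1  t=4,i=9
  .#... -> #   bit 8 = 1  t=2,i=2
  ..### -> .   bit 7 = 0  t=0,i=4
  ..##. -> #   bit 6 = 1  t=3,i=2
  ..#.# -> .   bit 5 = 0  t=1,i=6
  ..#.. -> .   bit 4 = 0  t=2,i=1
  ...## -> #   bit 3 = 1  t=0,i=3
  ...#. -> .   bit 2 = 0  t=2,i=0
  ....# -> #   bit 1 = 1  t=0,i=2
  ..... -> .   bit 0 = 0  t=8,i=12
  bits 01111001101111101000011101001010 = 2042529610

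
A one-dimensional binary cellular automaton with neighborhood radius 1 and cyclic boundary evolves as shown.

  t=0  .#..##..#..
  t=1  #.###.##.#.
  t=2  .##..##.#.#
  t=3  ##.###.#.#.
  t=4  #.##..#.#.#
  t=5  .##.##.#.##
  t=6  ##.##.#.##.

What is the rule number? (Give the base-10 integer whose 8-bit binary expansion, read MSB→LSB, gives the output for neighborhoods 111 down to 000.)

58

  nb ###: next=.  (t=1,i=3, bit7=0)
  nb ##.: next=.  (t=0,i=5, bit6=0)
  nb #.#: next=#  (t=1,i=1, bit5=1)
  nb #..: next=#  (t=0,i=2, bit4=1)
  nb .##: next=#  (t=0,i=4, bit3=1)
  nb .#.: next=.  (t=0,i=1, bit2=0)
  nb ..#: next=#  (t=0,i=0, bit1=1)
  nb ...: next=.  (t=0,i=10, bit0=0)
  bits 00111010 = 58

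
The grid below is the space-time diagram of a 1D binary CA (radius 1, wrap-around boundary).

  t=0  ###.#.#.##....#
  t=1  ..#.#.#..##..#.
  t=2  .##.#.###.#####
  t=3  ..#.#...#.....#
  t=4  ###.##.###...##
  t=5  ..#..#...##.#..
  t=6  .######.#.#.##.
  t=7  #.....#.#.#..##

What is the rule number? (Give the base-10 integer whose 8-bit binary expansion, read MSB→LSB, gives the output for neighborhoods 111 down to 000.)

  nb ###: next=.  (t=0,i=0, bit7=0)
  nb ##.: next=#  (t=0,i=2, bit6=1)
  nb #.#: next=.  (t=0,i=3, bit5=0)
  nb #..: next=#  (t=0,i=10, bit4=1)
  nb .##: next=.  (t=0,i=8, bit3=0)
  nb .#.: next=#  (t=0,i=4, bit2=1)
  nb ..#: next=#  (t=0,i=13, bit1=1)
  nb ...: next=.  (t=0,i=11, bit0=0)
  bits 01010110 = 86

86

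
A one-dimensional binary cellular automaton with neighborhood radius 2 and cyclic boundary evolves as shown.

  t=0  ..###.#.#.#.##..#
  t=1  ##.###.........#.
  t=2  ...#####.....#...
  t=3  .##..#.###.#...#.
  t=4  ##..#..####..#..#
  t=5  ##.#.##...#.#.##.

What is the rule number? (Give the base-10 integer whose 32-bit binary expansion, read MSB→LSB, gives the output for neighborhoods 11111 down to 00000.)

3046064714

  nb #####: next=#  (t=2,i=5, bit31=1)
  nb ####.: next=.  (t=2,i=6, bit30=0)
  nb ###.#: next=#  (t=0,i=4, bit29=1)
  nb ###..: next=#  (t=1,i=5, bit28=1)
  nb ##.##: next=.  (t=1,i=2, bit27=0)
  nb ##.#.: next=#  (t=0,i=5, bit26=1)
  nb ##..#: next=.  (t=0,i=14, bit25=0)
  nb ##...: next=#  (t=1,i=6, bit24=1)
  nb #.###: next=#  (t=1,i=3, bit23=1)
  nb #.##.: next=.  (t=0,i=12, bit22=0)
  nb #.#.#: next=.  (t=0,i=6, bit21=0)
  nb #.#..: next=.  (t=3,i=11, bit20=0)
  nb #..##: next=#  (t=0,i=1, bit19=1)
  nb #..#.: next=#  (t=0,i=15, bit18=1)
  nb #...#: next=#  (t=3,i=13, bit17=1)
  nb #....: next=#  (t=1,i=7, bit16=1)
  nb .####: next=.  (t=2,i=4, bit15=0)
  nb .###.: next=#  (t=0,i=3, bit14=1)
  nb .##.#: next=.  (t=1,i=1, bit13=0)
  nb .##..: next=.  (t=0,i=13, bit12=0)
  nb .#.##: next=.  (t=0,i=11, bit11=0)
  nb .#.#.: next=.  (t=0,i=7, bit10=0)
  nb .#..#: next=#  (t=0,i=0, bit9=1)
  nb .#...: next=.  (t=2,i=14, bit8=0)
  nb ..###: next=.  (t=0,i=2, bit7=0)
  nb ..##.: next=#  (t=3,i=1, bit6=1)
  nb ..#.#: next=.  (t=1,i=15, bit5=0)
  nb ..#..: next=.  (t=0,i=16, bit4=0)
  nb ...##: next=#  (t=2,i=2, bit3=1)
  nb ...#.: next=.  (t=1,i=14, bit2=0)
  nb ....#: next=#  (t=1,i=13, bit1=1)
  nb .....: next=.  (t=1,i=8, bit0=0)
  bits 10110101100011110100001001001010 = 3046064714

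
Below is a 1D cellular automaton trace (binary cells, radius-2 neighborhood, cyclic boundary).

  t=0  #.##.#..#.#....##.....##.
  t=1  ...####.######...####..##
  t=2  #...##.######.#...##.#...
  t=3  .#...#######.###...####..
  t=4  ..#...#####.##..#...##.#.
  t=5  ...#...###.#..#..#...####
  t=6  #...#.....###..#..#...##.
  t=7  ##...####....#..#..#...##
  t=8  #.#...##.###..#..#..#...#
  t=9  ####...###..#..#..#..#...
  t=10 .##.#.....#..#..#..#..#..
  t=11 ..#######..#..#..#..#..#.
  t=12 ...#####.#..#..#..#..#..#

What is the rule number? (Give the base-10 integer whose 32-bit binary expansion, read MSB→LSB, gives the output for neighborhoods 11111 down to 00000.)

3482429219

  #####|#  b31=1 t=1,i=10
  ####.|#  b30=1 t=1,i=5
  ###.#|.  b29=0 t=1,i=6
  ###..|.  b28=0 t=1,i=13
  ##.##|#  b27=1 t=1,i=7
  ##.#.|#  b26=1 t=0,i=4
  ##..#|#  b25=1 t=1,i=21
  ##...|#  b24=1 t=0,i=17
  #.###|#  b23=1 t=1,i=8
  #.##.|.  b22=0 t=0,i=2
  #.#.#|.  b21=0 t=0,i=0
  #.#..|#  b20=1 t=0,i=5
  #..##|.  b19=0 t=1,i=22
  #..#.|.  b18=0 t=0,i=7
  #...#|.  b17=0 t=1,i=1
  #....|#  b16=1 t=0,i=12
  .####|#  b15=1 t=1,i=4
  .###.|.  b14=0 t=3,i=14
  .##.#|#  b13=1 t=0,i=3
  .##..|.  b12=0 t=0,i=16
  .#.##|.  b11=0 t=0,i=1
  .#.#.|#  b10=1 t=0,i=9
  .#..#|#  b9=1 t=0,i=6
  .#...|#  b8=1 t=0,i=11
  ..###|.  b7=0 t=1,i=3
  ..##.|.  b6=0 t=0,i=15
  ..#.#|#  b5=1 t=0,i=8
  ..#..|.  b4=0 t=2,i=0
  ...##|.  b3=0 t=0,i=14
  ...#.|.  b2=0 t=2,i=24
  ....#|#  b1=1 t=0,i=13
  .....|#  b0=1 t=0,i=19
  bits 11001111100100011010011100100011 = 3482429219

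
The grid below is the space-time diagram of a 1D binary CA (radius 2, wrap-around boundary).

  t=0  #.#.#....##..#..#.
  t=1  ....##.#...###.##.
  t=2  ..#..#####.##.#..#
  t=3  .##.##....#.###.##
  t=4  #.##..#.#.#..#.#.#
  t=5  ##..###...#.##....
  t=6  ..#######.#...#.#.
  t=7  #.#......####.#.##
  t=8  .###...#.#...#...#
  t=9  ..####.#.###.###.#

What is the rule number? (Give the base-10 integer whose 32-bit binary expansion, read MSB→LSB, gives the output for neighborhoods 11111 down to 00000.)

522084786

  [31] ##### => .  t=2,i=7
  [30] ####. => .  t=2,i=8
  [29] ###.# => .  t=1,i=13
  [28] ###.. => #  t=5,i=6
  [27] ##.## => #  t=1,i=14
  [26] ##.#. => #  t=1,i=6
  [25] ##..# => #  t=0,i=11
  [24] ##... => #  t=1,i=17
  [23] #.### => .  t=3,i=12
  [22] #.##. => .  t=1,i=15
  [21] #.#.# => .  t=0,i=0
  [20] #.#.. => #  t=0,i=4
  [19] #..## => #  t=2,i=4
  [18] #..#. => #  t=0,i=12
  [17] #...# => #  t=1,i=9
  [16] #.... => .  t=0,i=6
  [15] .#### => .  t=2,i=6
  [14] .###. => #  t=1,i=12
  [13] .##.# => #  t=1,i=5
  [12] .##.. => .  t=0,i=10
  [11] .#.## => .  t=3,i=11
  [10] .#.#. => .  t=0,i=1
  [9] .#..# => .  t=0,i=14
  [8] .#... => #  t=0,i=5
  [7] ..### => #  t=1,i=11
  [6] ..##. => .  t=0,i=9
  [5] ..#.# => #  t=0,i=16
  [4] ..#.. => #  t=0,i=13
  [3] ...## => .  t=0,i=8
  [2] ...#. => .  t=3,i=9
  [1] ....# => #  t=0,i=7
  [0] ..... => .  t=1,i=1
  bits 00011111000111100110000110110010 = 522084786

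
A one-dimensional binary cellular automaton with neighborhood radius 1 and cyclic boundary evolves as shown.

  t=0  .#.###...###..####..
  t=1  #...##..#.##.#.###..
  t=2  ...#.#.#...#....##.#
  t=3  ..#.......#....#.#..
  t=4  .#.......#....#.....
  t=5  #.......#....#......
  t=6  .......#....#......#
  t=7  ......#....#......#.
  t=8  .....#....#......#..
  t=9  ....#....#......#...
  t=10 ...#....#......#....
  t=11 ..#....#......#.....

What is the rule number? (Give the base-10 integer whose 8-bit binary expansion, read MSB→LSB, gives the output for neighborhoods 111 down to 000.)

  [7] ### => #  t=0,i=4
  [6] ##. => #  t=0,i=5
  [5] #.# => .  t=0,i=2
  [4] #.. => .  t=0,i=6
  [3] .## => .  t=0,i=3
  [2] .#. => .  t=0,i=1
  [1] ..# => #  t=0,i=0
  [0] ... => .  t=0,i=7
  bits 11000010 = 194

194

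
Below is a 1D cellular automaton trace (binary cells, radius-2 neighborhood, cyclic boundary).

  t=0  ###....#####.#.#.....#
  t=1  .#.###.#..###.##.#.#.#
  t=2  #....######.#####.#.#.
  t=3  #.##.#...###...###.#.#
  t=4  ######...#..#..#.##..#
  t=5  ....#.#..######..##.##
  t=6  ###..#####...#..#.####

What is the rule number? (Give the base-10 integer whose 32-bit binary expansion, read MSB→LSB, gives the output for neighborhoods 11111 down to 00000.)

1834825362

  [31] ##### => .  t=0,i=9
  [30] ####. => #  t=0,i=1
  [29] ###.# => #  t=0,i=11
  [28] ###.. => .  t=0,i=2
  [27] ##.## => #  t=1,i=13
  [26] ##.#. => #  t=0,i=12
  [25] ##..# => .  t=4,i=19
  [24] ##... => #  t=0,i=3
  [23] #.### => .  t=1,i=3
  [22] #.##. => #  t=1,i=14
  [21] #.#.# => .  t=0,i=13
  [20] #.#.. => #  t=0,i=15
  [19] #..## => #  t=1,i=9
  [18] #..#. => #  t=4,i=11
  [17] #...# => .  t=3,i=7
  [16] #.... => #  t=0,i=4
  [15] .#### => .  t=0,i=0
  [14] .###. => .  t=1,i=4
  [13] .##.# => #  t=1,i=15
  [12] .##.. => #  t=4,i=18
  [11] .#.## => .  t=1,i=2
  [10] .#.#. => #  t=0,i=14
  [9] .#..# => #  t=1,i=8
  [8] .#... => .  t=0,i=16
  [7] ..### => #  t=0,i=7
  [6] ..##. => .  t=5,i=17
  [5] ..#.# => .  t=4,i=15
  [4] ..#.. => #  t=4,i=9
  [3] ...## => .  t=0,i=6
  [2] ...#. => .  t=4,i=8
  [1] ....# => #  t=0,i=5
  [0] ..... => .  t=0,i=18
  bits 01101101010111010011011010010010 = 1834825362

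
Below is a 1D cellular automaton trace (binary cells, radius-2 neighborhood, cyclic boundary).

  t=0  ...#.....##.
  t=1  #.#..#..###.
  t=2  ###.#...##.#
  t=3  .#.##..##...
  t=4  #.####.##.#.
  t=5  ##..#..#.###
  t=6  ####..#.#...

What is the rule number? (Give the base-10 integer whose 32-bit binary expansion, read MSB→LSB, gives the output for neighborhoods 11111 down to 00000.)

1450532044

  nb #####: next=.  (t=5,i=11, bit31=0)
  nb ####.: next=#  (t=2,i=1, bit30=1)
  nb ###.#: next=.  (t=1,i=10, bit29=0)
  nb ###..: next=#  (t=5,i=1, bit28=1)
  nb ##.##: next=.  (t=2,i=10, bit27=0)
  nb ##.#.: next=#  (t=1,i=11, bit26=1)
  nb ##..#: next=#  (t=3,i=5, bit25=1)
  nb ##...: next=.  (t=0,i=11, bit24=0)
  nb #.###: next=.  (t=2,i=11, bit23=0)
  nb #.##.: next=#  (t=3,i=3, bit22=1)
  nb #.#.#: next=#  (t=1,i=0, bit21=1)
  nb #.#..: next=#  (t=1,i=2, bit20=1)
  nb #..##: next=.  (t=1,i=7, bit19=0)
  nb #..#.: next=#  (t=1,i=4, bit18=1)
  nb #...#: next=.  (t=2,i=6, bit17=0)
  nb #....: next=#  (t=0,i=0, bit16=1)
  nb .####: next=.  (t=2,i=0, bit15=0)
  nb .###.: next=#  (t=1,i=9, bit14=1)
  nb .##.#: next=.  (t=2,i=9, bit13=0)
  nb .##..: next=#  (t=0,i=10, bit12=1)
  nb .#.##: next=#  (t=3,i=2, bit11=1)
  nb .#.#.: next=#  (t=1,i=1, bit10=1)
  nb .#..#: next=.  (t=1,i=3, bit9=0)
  nb .#...: next=.  (t=0,i=4, bit8=0)
  nb ..###: next=#  (t=1,i=8, bit7=1)
  nb ..##.: next=#  (t=0,i=9, bit6=1)
  nb ..#.#: next=.  (t=3,i=1, bit5=0)
  nb ..#..: next=.  (t=0,i=3, bit4=0)
  nb ...##: next=#  (t=0,i=8, bit3=1)
  nb ...#.: next=#  (t=0,i=2, bit2=1)
  nb ....#: next=.  (t=0,i=1, bit1=0)
  nb .....: next=.  (t=0,i=6, bit0=0)
  bits 01010110011101010101110011001100 = 1450532044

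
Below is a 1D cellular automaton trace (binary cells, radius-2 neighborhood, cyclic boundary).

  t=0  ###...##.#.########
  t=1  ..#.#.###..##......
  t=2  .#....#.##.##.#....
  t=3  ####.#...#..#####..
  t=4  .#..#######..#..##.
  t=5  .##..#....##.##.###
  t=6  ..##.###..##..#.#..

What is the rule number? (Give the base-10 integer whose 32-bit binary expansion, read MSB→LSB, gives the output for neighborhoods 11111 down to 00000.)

  #####|.  b31=0 t=0,i=0
  ####.|.  b30=0 t=0,i=1
  ###.#|.  b29=0 t=3,i=3
  ###..|#  b28=1 t=0,i=2
  ##.##|.  b27=0 t=2,i=10
  ##.#.|#  b26=1 t=0,i=8
  ##..#|#  b25=1 t=1,i=9
  ##...|.  b24=0 t=0,i=3
  #.###|#  b23=1 t=0,i=11
  #.##.|.  b22=0 t=2,i=8
  #.#.#|.  b21=0 t=0,i=9
  #.#..|#  b20=1 t=2,i=14
  #..##|.  b19=0 t=1,i=10
  #..#.|.  b18=0 t=4,i=0
  #...#|#  b17=1 t=0,i=4
  #....|#  b16=1 t=1,i=14
  .####|#  b15=1 t=0,i=12
  .###.|.  b14=0 t=1,i=7
  .##.#|#  b13=1 t=0,i=7
  .##..|#  b12=1 t=1,i=12
  .#.##|.  b11=0 t=0,i=10
  .#.#.|.  b10=0 t=1,i=3
  .#..#|#  b9=1 t=3,i=10
  .#...|#  b8=1 t=2,i=2
  ..###|.  b7=0 t=3,i=0
  ..##.|#  b6=1 t=0,i=6
  ..#.#|.  b5=0 t=1,i=2
  ..#..|#  b4=1 t=2,i=1
  ...##|.  b3=0 t=0,i=5
  ...#.|#  b2=1 t=1,i=1
  ....#|.  b1=0 t=1,i=0
  .....|.  b0=0 t=1,i=15
  bits 00010110100100111011001101010100 = 378778452

378778452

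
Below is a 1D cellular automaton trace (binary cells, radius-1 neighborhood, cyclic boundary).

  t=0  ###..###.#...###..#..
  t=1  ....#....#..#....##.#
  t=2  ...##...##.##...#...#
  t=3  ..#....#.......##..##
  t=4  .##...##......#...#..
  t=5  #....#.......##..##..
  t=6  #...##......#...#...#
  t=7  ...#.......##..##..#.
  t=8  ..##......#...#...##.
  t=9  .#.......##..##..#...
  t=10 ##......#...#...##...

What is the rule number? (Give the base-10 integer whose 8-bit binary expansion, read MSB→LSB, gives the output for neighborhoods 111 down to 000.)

6

  nb ###: next=.  (t=0,i=1, bit7=0)
  nb ##.: next=.  (t=0,i=2, bit6=0)
  nb #.#: next=.  (t=0,i=8, bit5=0)
  nb #..: next=.  (t=0,i=3, bit4=0)
  nb .##: next=.  (t=0,i=0, bit3=0)
  nb .#.: next=#  (t=0,i=9, bit2=1)
  nb ..#: next=#  (t=0,i=4, bit1=1)
  nb ...: next=.  (t=0,i=11, bit0=0)
  bits 00000110 = 6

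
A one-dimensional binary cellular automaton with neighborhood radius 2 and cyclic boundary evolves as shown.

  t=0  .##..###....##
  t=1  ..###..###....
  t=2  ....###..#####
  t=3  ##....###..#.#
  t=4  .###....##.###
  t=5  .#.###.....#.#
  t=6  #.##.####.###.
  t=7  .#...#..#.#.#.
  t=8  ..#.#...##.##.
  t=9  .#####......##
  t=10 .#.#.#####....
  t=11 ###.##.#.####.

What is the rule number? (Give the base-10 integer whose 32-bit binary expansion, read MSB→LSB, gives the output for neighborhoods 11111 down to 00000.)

3013156133

  nb #####: next=#  (t=2,i=11, bit31=1)
  nb ####.: next=.  (t=2,i=12, bit30=0)
  nb ###.#: next=#  (t=4,i=13, bit29=1)
  nb ###..: next=#  (t=0,i=7, bit28=1)
  nb ##.##: next=.  (t=0,i=0, bit27=0)
  nb ##.#.: next=.  (t=6,i=13, bit26=0)
  nb ##..#: next=#  (t=0,i=3, bit25=1)
  nb ##...: next=#  (t=0,i=8, bit24=1)
  nb #.###: next=#  (t=3,i=13, bit23=1)
  nb #.##.: next=.  (t=0,i=1, bit22=0)
  nb #.#.#: next=.  (t=5,i=1, bit21=0)
  nb #.#..: next=#  (t=7,i=12, bit20=1)
  nb #..##: next=#  (t=0,i=4, bit19=1)
  nb #..#.: next=.  (t=3,i=10, bit18=0)
  nb #...#: next=.  (t=7,i=3, bit17=0)
  nb #....: next=#  (t=0,i=9, bit16=1)
  nb .####: next=.  (t=2,i=10, bit15=0)
  nb .###.: next=.  (t=0,i=6, bit14=0)
  nb .##.#: next=.  (t=0,i=13, bit13=0)
  nb .##..: next=#  (t=0,i=2, bit12=1)
  nb .#.##: next=#  (t=3,i=12, bit11=1)
  nb .#.#.: next=#  (t=5,i=0, bit10=1)
  nb .#..#: next=.  (t=7,i=6, bit9=0)
  nb .#...: next=#  (t=7,i=2, bit8=1)
  nb ..###: next=.  (t=0,i=5, bit7=0)
  nb ..##.: next=.  (t=0,i=12, bit6=0)
  nb ..#.#: next=#  (t=3,i=11, bit5=1)
  nb ..#..: next=.  (t=7,i=1, bit4=0)
  nb ...##: next=.  (t=0,i=11, bit3=0)
  nb ...#.: next=#  (t=5,i=10, bit2=1)
  nb ....#: next=.  (t=0,i=10, bit1=0)
  nb .....: next=#  (t=1,i=12, bit0=1)
  bits 10110011100110010001110100100101 = 3013156133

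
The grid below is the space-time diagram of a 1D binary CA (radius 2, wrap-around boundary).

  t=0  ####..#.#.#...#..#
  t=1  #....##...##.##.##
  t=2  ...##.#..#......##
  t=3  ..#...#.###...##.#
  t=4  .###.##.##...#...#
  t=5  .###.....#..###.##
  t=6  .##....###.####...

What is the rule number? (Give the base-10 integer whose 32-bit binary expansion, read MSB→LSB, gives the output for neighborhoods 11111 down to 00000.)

  #####|.  b31=0 t=0,i=1
  ####.|.  b30=0 t=0,i=2
  ###.#|#  b29=1 t=4,i=3
  ###..|.  b28=0 t=0,i=3
  ##.##|.  b27=0 t=1,i=12
  ##.#.|.  b26=0 t=2,i=5
  ##..#|.  b25=0 t=0,i=4
  ##...|.  b24=0 t=1,i=1
  #.###|#  b23=1 t=1,i=16
  #.##.|.  b22=0 t=1,i=13
  #.#.#|.  b21=0 t=0,i=8
  #.#..|#  b20=1 t=0,i=10
  #..##|#  b19=1 t=0,i=16
  #..#.|#  b18=1 t=0,i=5
  #...#|.  b17=0 t=0,i=12
  #....|.  b16=0 t=1,i=2
  .####|#  b15=1 t=0,i=0
  .###.|#  b14=1 t=1,i=17
  .##.#|.  b13=0 t=1,i=11
  .##..|#  b12=1 t=1,i=6
  .#.##|.  b11=0 t=3,i=7
  .#.#.|.  b10=0 t=0,i=7
  .#..#|.  b9=0 t=0,i=15
  .#...|#  b8=1 t=0,i=11
  ..###|#  b7=1 t=0,i=17
  ..##.|.  b6=0 t=1,i=5
  ..#.#|#  b5=1 t=0,i=6
  ..#..|#  b4=1 t=0,i=14
  ...##|#  b3=1 t=1,i=4
  ...#.|#  b2=1 t=0,i=13
  ....#|#  b1=1 t=1,i=3
  .....|.  b0=0 t=2,i=12
  bits 00100000100111001101000110111110 = 547148222

547148222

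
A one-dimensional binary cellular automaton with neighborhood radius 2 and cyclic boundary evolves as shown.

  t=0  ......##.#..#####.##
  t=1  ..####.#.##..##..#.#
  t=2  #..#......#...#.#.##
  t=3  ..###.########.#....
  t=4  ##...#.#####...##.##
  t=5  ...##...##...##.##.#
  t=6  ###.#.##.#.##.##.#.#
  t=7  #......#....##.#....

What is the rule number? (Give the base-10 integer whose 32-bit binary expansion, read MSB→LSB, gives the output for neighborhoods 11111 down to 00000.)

  #####|#  b31=1 t=0,i=14
  ####.|.  b30=0 t=0,i=15
  ###.#|.  b29=0 t=0,i=16
  ###..|.  b28=0 t=2,i=0
  ##.##|#  b27=1 t=0,i=17
  ##.#.|.  b26=0 t=0,i=8
  ##..#|.  b25=0 t=1,i=11
  ##...|.  b24=0 t=0,i=0
  #.###|.  b23=0 t=2,i=18
  #.##.|.  b22=0 t=0,i=18
  #.#.#|.  b21=0 t=1,i=7
  #.#..|#  b20=1 t=0,i=9
  #..##|.  b19=0 t=0,i=11
  #..#.|#  b18=1 t=1,i=16
  #...#|#  b17=1 t=2,i=12
  #....|.  b16=0 t=0,i=1
  .####|#  b15=1 t=0,i=13
  .###.|.  b14=0 t=2,i=19
  .##.#|#  b13=1 t=0,i=7
  .##..|#  b12=1 t=0,i=19
  .#.##|.  b11=0 t=1,i=8
  .#.#.|#  b10=1 t=1,i=18
  .#..#|#  b9=1 t=0,i=10
  .#...|#  b8=1 t=2,i=4
  ..###|.  b7=0 t=0,i=12
  ..##.|.  b6=0 t=0,i=6
  ..#.#|.  b5=0 t=1,i=17
  ..#..|#  b4=1 t=2,i=3
  ...##|#  b3=1 t=0,i=5
  ...#.|#  b2=1 t=2,i=9
  ....#|#  b1=1 t=0,i=4
  .....|#  b0=1 t=0,i=2
  bits 10001000000101101011011100011111 = 2283190047

2283190047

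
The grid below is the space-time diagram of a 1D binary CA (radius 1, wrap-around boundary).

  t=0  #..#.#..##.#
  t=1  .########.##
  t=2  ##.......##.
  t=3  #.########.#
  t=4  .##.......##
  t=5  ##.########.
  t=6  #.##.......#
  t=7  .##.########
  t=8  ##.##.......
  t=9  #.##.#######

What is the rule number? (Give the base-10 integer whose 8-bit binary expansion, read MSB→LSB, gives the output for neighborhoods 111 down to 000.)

  ###|.  b7=0 t=1,i=2
  ##.|.  b6=0 t=0,i=0
  #.#|#  b5=1 t=0,i=4
  #..|#  b4=1 t=0,i=1
  .##|#  b3=1 t=0,i=8
  .#.|#  b2=1 t=0,i=3
  ..#|#  b1=1 t=0,i=2
  ...|#  b0=1 t=2,i=3
  bits 00111111 = 63

63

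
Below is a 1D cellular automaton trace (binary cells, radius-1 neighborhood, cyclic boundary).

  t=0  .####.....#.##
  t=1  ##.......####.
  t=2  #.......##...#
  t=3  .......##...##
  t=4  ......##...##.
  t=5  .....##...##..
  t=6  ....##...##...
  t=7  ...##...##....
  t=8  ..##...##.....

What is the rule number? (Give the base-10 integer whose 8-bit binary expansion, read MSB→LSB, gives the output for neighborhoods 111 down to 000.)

  nb ###: next=.  (t=0,i=2, bit7=0)
  nb ##.: next=.  (t=0,i=4, bit6=0)
  nb #.#: next=#  (t=0,i=0, bit5=1)
  nb #..: next=.  (t=0,i=5, bit4=0)
  nb .##: next=#  (t=0,i=1, bit3=1)
  nb .#.: next=#  (t=0,i=10, bit2=1)
  nb ..#: next=#  (t=0,i=9, bit1=1)
  nb ...: next=.  (t=0,i=6, bit0=0)
  bits 00101110 = 46

46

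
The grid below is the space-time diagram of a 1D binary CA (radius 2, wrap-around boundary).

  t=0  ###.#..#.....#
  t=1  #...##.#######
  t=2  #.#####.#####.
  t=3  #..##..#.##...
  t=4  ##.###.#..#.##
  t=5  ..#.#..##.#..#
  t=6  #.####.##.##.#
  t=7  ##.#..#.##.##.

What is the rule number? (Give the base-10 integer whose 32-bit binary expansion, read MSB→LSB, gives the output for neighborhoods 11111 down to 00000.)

  [31] ##### => #  t=1,i=9
  [30] ####. => .  t=0,i=1
  [29] ###.# => .  t=0,i=2
  [28] ###.. => #  t=1,i=0
  [27] ##.## => #  t=1,i=6
  [26] ##.#. => .  t=0,i=3
  [25] ##..# => #  t=3,i=5
  [24] ##... => .  t=1,i=1
  [23] #.### => .  t=1,i=7
  [22] #.##. => .  t=3,i=9
  [21] #.#.# => #  t=2,i=0
  [20] #.#.. => #  t=0,i=4
  [19] #..## => .  t=3,i=2
  [18] #..#. => .  t=0,i=6
  [17] #...# => #  t=1,i=2
  [16] #.... => #  t=0,i=9
  [15] .#### => #  t=0,i=0
  [14] .###. => #  t=4,i=4
  [13] .##.# => #  t=1,i=5
  [12] .##.. => #  t=3,i=4
  [11] .#.## => .  t=2,i=1
  [10] .#.#. => #  t=5,i=3
  [9] .#..# => #  t=0,i=5
  [8] .#... => #  t=0,i=8
  [7] ..### => #  t=0,i=13
  [6] ..##. => #  t=1,i=4
  [5] ..#.# => #  t=3,i=7
  [4] ..#.. => #  t=0,i=7
  [3] ...## => #  t=0,i=12
  [2] ...#. => #  t=3,i=13
  [1] ....# => #  t=0,i=11
  [0] ..... => #  t=0,i=10
  bits 10011010001100111111011111111111 = 2587097087

2587097087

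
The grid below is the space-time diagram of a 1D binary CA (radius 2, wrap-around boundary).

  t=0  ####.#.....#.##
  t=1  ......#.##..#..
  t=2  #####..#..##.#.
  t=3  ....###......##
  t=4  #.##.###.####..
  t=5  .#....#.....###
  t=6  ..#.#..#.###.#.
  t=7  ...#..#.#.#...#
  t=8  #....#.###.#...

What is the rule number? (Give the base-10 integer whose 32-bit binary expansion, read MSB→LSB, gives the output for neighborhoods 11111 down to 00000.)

  #####|.  b31=0 t=0,i=0
  ####.|.  b30=0 t=0,i=2
  ###.#|.  b29=0 t=0,i=3
  ###..|#  b28=1 t=2,i=4
  ##.##|.  b27=0 t=4,i=4
  ##.#.|.  b26=0 t=0,i=4
  ##..#|#  b25=1 t=1,i=10
  ##...|#  b24=1 t=3,i=0
  #.###|.  b23=0 t=0,i=13
  #.##.|.  b22=0 t=1,i=8
  #.#.#|#  b21=1 t=2,i=13
  #.#..|.  b20=0 t=0,i=5
  #..##|.  b19=0 t=2,i=9
  #..#.|#  b18=1 t=1,i=11
  #...#|.  b17=0 t=6,i=0
  #....|.  b16=0 t=0,i=7
  .####|.  b15=0 t=0,i=14
  .###.|#  b14=1 t=3,i=5
  .##.#|.  b13=0 t=2,i=11
  .##..|.  b12=0 t=1,i=9
  .#.##|#  b11=1 t=0,i=12
  .#.#.|#  b10=1 t=6,i=3
  .#..#|.  b9=0 t=2,i=8
  .#...|#  b8=1 t=0,i=6
  ..###|.  b7=0 t=3,i=4
  ..##.|.  b6=0 t=2,i=10
  ..#.#|.  b5=0 t=0,i=11
  ..#..|.  b4=0 t=1,i=12
  ...##|#  b3=1 t=3,i=3
  ...#.|.  b2=0 t=0,i=10
  ....#|#  b1=1 t=0,i=9
  .....|#  b0=1 t=0,i=8
  bits 00010011001001000100110100001011 = 321146123

321146123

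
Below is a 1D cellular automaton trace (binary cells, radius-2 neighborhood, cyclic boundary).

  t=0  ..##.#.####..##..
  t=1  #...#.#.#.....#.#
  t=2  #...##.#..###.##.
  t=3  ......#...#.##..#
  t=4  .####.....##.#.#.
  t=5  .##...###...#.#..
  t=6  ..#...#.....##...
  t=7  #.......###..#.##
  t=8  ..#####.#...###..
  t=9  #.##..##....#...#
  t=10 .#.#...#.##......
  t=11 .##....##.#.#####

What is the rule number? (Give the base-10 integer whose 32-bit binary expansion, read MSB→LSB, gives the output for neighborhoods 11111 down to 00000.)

738565283

  nb #####: next=.  (t=8,i=4, bit31=0)
  nb ####.: next=.  (t=0,i=9, bit30=0)
  nb ###.#: next=#  (t=2,i=12, bit29=1)
  nb ###..: next=.  (t=0,i=10, bit28=0)
  nb ##.##: next=#  (t=2,i=13, bit27=1)
  nb ##.#.: next=#  (t=0,i=4, bit26=1)
  nb ##..#: next=.  (t=0,i=11, bit25=0)
  nb ##...: next=.  (t=0,i=15, bit24=0)
  nb #.###: next=.  (t=0,i=7, bit23=0)
  nb #.##.: next=.  (t=1,i=16, bit22=0)
  nb #.#.#: next=.  (t=0,i=5, bit21=0)
  nb #.#..: next=.  (t=1,i=8, bit20=0)
  nb #..##: next=.  (t=0,i=12, bit19=0)
  nb #..#.: next=#  (t=3,i=15, bit18=1)
  nb #...#: next=.  (t=1,i=2, bit17=0)
  nb #....: next=#  (t=0,i=16, bit16=1)
  nb .####: next=#  (t=0,i=8, bit15=1)
  nb .###.: next=.  (t=2,i=11, bit14=0)
  nb .##.#: next=.  (t=0,i=3, bit13=0)
  nb .##..: next=#  (t=0,i=14, bit12=1)
  nb .#.##: next=#  (t=0,i=6, bit11=1)
  nb .#.#.: next=#  (t=1,i=5, bit10=1)
  nb .#..#: next=.  (t=2,i=8, bit9=0)
  nb .#...: next=.  (t=1,i=9, bit8=0)
  nb ..###: next=#  (t=2,i=10, bit7=1)
  nb ..##.: next=.  (t=0,i=2, bit6=0)
  nb ..#.#: next=#  (t=1,i=4, bit5=1)
  nb ..#..: next=.  (t=3,i=6, bit4=0)
  nb ...##: next=.  (t=0,i=1, bit3=0)
  nb ...#.: next=.  (t=1,i=3, bit2=0)
  nb ....#: next=#  (t=0,i=0, bit1=1)
  nb .....: next=#  (t=1,i=11, bit0=1)
  bits 00101100000001011001110010100011 = 738565283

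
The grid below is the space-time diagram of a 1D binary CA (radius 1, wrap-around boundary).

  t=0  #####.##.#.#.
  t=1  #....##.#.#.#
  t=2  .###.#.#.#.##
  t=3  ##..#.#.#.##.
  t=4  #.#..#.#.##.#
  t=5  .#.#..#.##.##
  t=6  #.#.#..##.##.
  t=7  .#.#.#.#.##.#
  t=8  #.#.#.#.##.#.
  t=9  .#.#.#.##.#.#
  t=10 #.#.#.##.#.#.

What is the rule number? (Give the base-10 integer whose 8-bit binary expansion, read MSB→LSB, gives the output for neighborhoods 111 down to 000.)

57

  ###|.  b7=0 t=0,i=1
  ##.|.  b6=0 t=0,i=4
  #.#|#  b5=1 t=0,i=5
  #..|#  b4=1 t=1,i=1
  .##|#  b3=1 t=0,i=0
  .#.|.  b2=0 t=0,i=9
  ..#|.  b1=0 t=1,i=4
  ...|#  b0=1 t=1,i=2
  bits 00111001 = 57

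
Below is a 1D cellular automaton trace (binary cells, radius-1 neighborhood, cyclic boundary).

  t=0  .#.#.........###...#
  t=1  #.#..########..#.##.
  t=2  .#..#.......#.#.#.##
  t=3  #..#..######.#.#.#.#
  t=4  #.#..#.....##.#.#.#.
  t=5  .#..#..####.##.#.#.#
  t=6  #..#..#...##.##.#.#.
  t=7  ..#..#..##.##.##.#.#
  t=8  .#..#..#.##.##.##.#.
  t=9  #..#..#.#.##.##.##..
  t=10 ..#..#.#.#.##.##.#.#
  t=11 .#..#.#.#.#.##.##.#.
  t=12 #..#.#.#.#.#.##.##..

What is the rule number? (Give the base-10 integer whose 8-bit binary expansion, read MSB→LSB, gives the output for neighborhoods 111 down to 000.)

  [7] ### => .  t=0,i=14
  [6] ##. => #  t=0,i=15
  [5] #.# => #  t=0,i=0
  [4] #.. => .  t=0,i=4
  [3] .## => .  t=0,i=13
  [2] .#. => .  t=0,i=1
  [1] ..# => #  t=0,i=12
  [0] ... => #  t=0,i=5
  bits 01100011 = 99

99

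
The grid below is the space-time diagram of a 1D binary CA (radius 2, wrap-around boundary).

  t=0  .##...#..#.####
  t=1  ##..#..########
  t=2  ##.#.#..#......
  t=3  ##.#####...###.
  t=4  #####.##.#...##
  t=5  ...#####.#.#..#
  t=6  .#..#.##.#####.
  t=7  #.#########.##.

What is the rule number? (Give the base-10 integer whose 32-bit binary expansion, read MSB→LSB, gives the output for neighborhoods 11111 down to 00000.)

  nb #####: next=.  (t=1,i=9, bit31=0)
  nb ####.: next=#  (t=0,i=13, bit30=1)
  nb ###.#: next=#  (t=0,i=14, bit29=1)
  nb ###..: next=#  (t=1,i=1, bit28=1)
  nb ##.##: next=#  (t=0,i=0, bit27=1)
  nb ##.#.: next=.  (t=2,i=2, bit26=0)
  nb ##..#: next=.  (t=1,i=2, bit25=0)
  nb ##...: next=.  (t=0,i=3, bit24=0)
  nb #.###: next=#  (t=0,i=11, bit23=1)
  nb #.##.: next=#  (t=0,i=1, bit22=1)
  nb #.#.#: next=#  (t=2,i=3, bit21=1)
  nb #.#..: next=#  (t=2,i=5, bit20=1)
  nb #..##: next=.  (t=1,i=6, bit19=0)
  nb #..#.: next=#  (t=0,i=8, bit18=1)
  nb #...#: next=#  (t=0,i=4, bit17=1)
  nb #....: next=.  (t=2,i=10, bit16=0)
  nb .####: next=#  (t=0,i=12, bit15=1)
  nb .###.: next=.  (t=3,i=12, bit14=0)
  nb .##.#: next=#  (t=2,i=1, bit13=1)
  nb .##..: next=.  (t=0,i=2, bit12=0)
  nb .#.##: next=#  (t=0,i=10, bit11=1)
  nb .#.#.: next=#  (t=2,i=4, bit10=1)
  nb .#..#: next=#  (t=0,i=7, bit9=1)
  nb .#...: next=.  (t=2,i=9, bit8=0)
  nb ..###: next=.  (t=1,i=7, bit7=0)
  nb ..##.: next=#  (t=2,i=0, bit6=1)
  nb ..#.#: next=#  (t=0,i=9, bit5=1)
  nb ..#..: next=.  (t=0,i=6, bit4=0)
  nb ...##: next=.  (t=2,i=14, bit3=0)
  nb ...#.: next=.  (t=0,i=5, bit2=0)
  nb ....#: next=#  (t=2,i=13, bit1=1)
  nb .....: next=#  (t=2,i=11, bit0=1)
  bits 01111000111101101010111001100011 = 2029432419

2029432419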